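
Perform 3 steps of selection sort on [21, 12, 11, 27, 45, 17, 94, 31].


Initial: [21, 12, 11, 27, 45, 17, 94, 31]
Step 1: min=11 at 2
  Swap: [11, 12, 21, 27, 45, 17, 94, 31]
Step 2: min=12 at 1
  Swap: [11, 12, 21, 27, 45, 17, 94, 31]
Step 3: min=17 at 5
  Swap: [11, 12, 17, 27, 45, 21, 94, 31]

After 3 steps: [11, 12, 17, 27, 45, 21, 94, 31]


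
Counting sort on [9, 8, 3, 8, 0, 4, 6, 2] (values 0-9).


Input: [9, 8, 3, 8, 0, 4, 6, 2]
Counts: [1, 0, 1, 1, 1, 0, 1, 0, 2, 1]

Sorted: [0, 2, 3, 4, 6, 8, 8, 9]


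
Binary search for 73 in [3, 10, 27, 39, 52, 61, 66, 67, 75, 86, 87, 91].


Step 1: lo=0, hi=11, mid=5, val=61
Step 2: lo=6, hi=11, mid=8, val=75
Step 3: lo=6, hi=7, mid=6, val=66
Step 4: lo=7, hi=7, mid=7, val=67

Not found


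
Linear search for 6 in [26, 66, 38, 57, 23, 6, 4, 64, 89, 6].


i=0: 26!=6
i=1: 66!=6
i=2: 38!=6
i=3: 57!=6
i=4: 23!=6
i=5: 6==6 found!

Found at 5, 6 comps


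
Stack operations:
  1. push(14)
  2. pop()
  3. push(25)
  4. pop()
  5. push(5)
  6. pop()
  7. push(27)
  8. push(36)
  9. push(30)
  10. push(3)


push(14) -> [14]
pop()->14, []
push(25) -> [25]
pop()->25, []
push(5) -> [5]
pop()->5, []
push(27) -> [27]
push(36) -> [27, 36]
push(30) -> [27, 36, 30]
push(3) -> [27, 36, 30, 3]

Final stack: [27, 36, 30, 3]


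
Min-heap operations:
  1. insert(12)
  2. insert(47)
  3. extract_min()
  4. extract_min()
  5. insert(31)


insert(12) -> [12]
insert(47) -> [12, 47]
extract_min()->12, [47]
extract_min()->47, []
insert(31) -> [31]

Final heap: [31]


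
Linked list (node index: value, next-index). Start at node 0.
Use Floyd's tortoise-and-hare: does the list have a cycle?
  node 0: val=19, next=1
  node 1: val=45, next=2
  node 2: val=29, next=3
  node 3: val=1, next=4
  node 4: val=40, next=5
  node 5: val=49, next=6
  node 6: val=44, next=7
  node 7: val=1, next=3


Floyd's tortoise (slow, +1) and hare (fast, +2):
  init: slow=0, fast=0
  step 1: slow=1, fast=2
  step 2: slow=2, fast=4
  step 3: slow=3, fast=6
  step 4: slow=4, fast=3
  step 5: slow=5, fast=5
  slow == fast at node 5: cycle detected

Cycle: yes


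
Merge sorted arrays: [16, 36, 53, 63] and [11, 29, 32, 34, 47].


Take 11 from B
Take 16 from A
Take 29 from B
Take 32 from B
Take 34 from B
Take 36 from A
Take 47 from B

Merged: [11, 16, 29, 32, 34, 36, 47, 53, 63]


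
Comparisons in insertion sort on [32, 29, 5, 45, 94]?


Algorithm: insertion sort
Input: [32, 29, 5, 45, 94]
Sorted: [5, 29, 32, 45, 94]

5


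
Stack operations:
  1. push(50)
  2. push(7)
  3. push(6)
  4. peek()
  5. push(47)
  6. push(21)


push(50) -> [50]
push(7) -> [50, 7]
push(6) -> [50, 7, 6]
peek()->6
push(47) -> [50, 7, 6, 47]
push(21) -> [50, 7, 6, 47, 21]

Final stack: [50, 7, 6, 47, 21]


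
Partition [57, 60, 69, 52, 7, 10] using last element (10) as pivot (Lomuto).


Pivot: 10
  7 <= 10: swap -> [7, 60, 69, 52, 57, 10]
Place pivot at 1: [7, 10, 69, 52, 57, 60]

Partitioned: [7, 10, 69, 52, 57, 60]


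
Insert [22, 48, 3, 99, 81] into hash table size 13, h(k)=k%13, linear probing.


Insert 22: h=9 -> slot 9
Insert 48: h=9, 1 probes -> slot 10
Insert 3: h=3 -> slot 3
Insert 99: h=8 -> slot 8
Insert 81: h=3, 1 probes -> slot 4

Table: [None, None, None, 3, 81, None, None, None, 99, 22, 48, None, None]


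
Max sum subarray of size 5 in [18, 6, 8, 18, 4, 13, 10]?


[0:5]: 54
[1:6]: 49
[2:7]: 53

Max: 54 at [0:5]


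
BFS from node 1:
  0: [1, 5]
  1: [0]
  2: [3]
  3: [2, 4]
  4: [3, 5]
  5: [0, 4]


Visit 1, enqueue [0]
Visit 0, enqueue [5]
Visit 5, enqueue [4]
Visit 4, enqueue [3]
Visit 3, enqueue [2]
Visit 2, enqueue []

BFS order: [1, 0, 5, 4, 3, 2]


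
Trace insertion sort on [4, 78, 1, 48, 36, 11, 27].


Initial: [4, 78, 1, 48, 36, 11, 27]
Insert 78: [4, 78, 1, 48, 36, 11, 27]
Insert 1: [1, 4, 78, 48, 36, 11, 27]
Insert 48: [1, 4, 48, 78, 36, 11, 27]
Insert 36: [1, 4, 36, 48, 78, 11, 27]
Insert 11: [1, 4, 11, 36, 48, 78, 27]
Insert 27: [1, 4, 11, 27, 36, 48, 78]

Sorted: [1, 4, 11, 27, 36, 48, 78]


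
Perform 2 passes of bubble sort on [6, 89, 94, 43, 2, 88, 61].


Initial: [6, 89, 94, 43, 2, 88, 61]
Pass 1: [6, 89, 43, 2, 88, 61, 94] (4 swaps)
Pass 2: [6, 43, 2, 88, 61, 89, 94] (4 swaps)

After 2 passes: [6, 43, 2, 88, 61, 89, 94]


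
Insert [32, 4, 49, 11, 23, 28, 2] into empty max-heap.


Insert 32: [32]
Insert 4: [32, 4]
Insert 49: [49, 4, 32]
Insert 11: [49, 11, 32, 4]
Insert 23: [49, 23, 32, 4, 11]
Insert 28: [49, 23, 32, 4, 11, 28]
Insert 2: [49, 23, 32, 4, 11, 28, 2]

Final heap: [49, 23, 32, 4, 11, 28, 2]


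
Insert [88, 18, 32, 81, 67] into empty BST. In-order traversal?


Insert 88: root
Insert 18: L from 88
Insert 32: L from 88 -> R from 18
Insert 81: L from 88 -> R from 18 -> R from 32
Insert 67: L from 88 -> R from 18 -> R from 32 -> L from 81

In-order: [18, 32, 67, 81, 88]


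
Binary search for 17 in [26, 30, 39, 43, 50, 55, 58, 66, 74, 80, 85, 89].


Step 1: lo=0, hi=11, mid=5, val=55
Step 2: lo=0, hi=4, mid=2, val=39
Step 3: lo=0, hi=1, mid=0, val=26

Not found


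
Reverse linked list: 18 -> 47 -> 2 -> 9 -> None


Step 1: curr=18, set curr.next=prev(None) | reversed so far: 18
Step 2: curr=47, set curr.next=prev(18) | reversed so far: 47 -> 18
Step 3: curr=2, set curr.next=prev(47) | reversed so far: 2 -> 47 -> 18
Step 4: curr=9, set curr.next=prev(2) | reversed so far: 9 -> 2 -> 47 -> 18

9 -> 2 -> 47 -> 18 -> None


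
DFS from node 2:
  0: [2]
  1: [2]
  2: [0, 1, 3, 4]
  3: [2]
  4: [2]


Visit 2, push [4, 3, 1, 0]
Visit 0, push []
Visit 1, push []
Visit 3, push []
Visit 4, push []

DFS order: [2, 0, 1, 3, 4]


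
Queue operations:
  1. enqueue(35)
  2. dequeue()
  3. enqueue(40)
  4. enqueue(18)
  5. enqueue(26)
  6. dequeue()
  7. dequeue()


enqueue(35) -> [35]
dequeue()->35, []
enqueue(40) -> [40]
enqueue(18) -> [40, 18]
enqueue(26) -> [40, 18, 26]
dequeue()->40, [18, 26]
dequeue()->18, [26]

Final queue: [26]


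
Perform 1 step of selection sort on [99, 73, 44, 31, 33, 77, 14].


Initial: [99, 73, 44, 31, 33, 77, 14]
Step 1: min=14 at 6
  Swap: [14, 73, 44, 31, 33, 77, 99]

After 1 step: [14, 73, 44, 31, 33, 77, 99]


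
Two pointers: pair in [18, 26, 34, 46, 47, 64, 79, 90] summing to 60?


lo=0(18)+hi=7(90)=108
lo=0(18)+hi=6(79)=97
lo=0(18)+hi=5(64)=82
lo=0(18)+hi=4(47)=65
lo=0(18)+hi=3(46)=64
lo=0(18)+hi=2(34)=52
lo=1(26)+hi=2(34)=60

Yes: 26+34=60


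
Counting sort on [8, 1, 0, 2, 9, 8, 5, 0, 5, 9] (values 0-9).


Input: [8, 1, 0, 2, 9, 8, 5, 0, 5, 9]
Counts: [2, 1, 1, 0, 0, 2, 0, 0, 2, 2]

Sorted: [0, 0, 1, 2, 5, 5, 8, 8, 9, 9]


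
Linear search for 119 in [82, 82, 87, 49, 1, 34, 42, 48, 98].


i=0: 82!=119
i=1: 82!=119
i=2: 87!=119
i=3: 49!=119
i=4: 1!=119
i=5: 34!=119
i=6: 42!=119
i=7: 48!=119
i=8: 98!=119

Not found, 9 comps


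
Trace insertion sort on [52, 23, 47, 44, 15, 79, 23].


Initial: [52, 23, 47, 44, 15, 79, 23]
Insert 23: [23, 52, 47, 44, 15, 79, 23]
Insert 47: [23, 47, 52, 44, 15, 79, 23]
Insert 44: [23, 44, 47, 52, 15, 79, 23]
Insert 15: [15, 23, 44, 47, 52, 79, 23]
Insert 79: [15, 23, 44, 47, 52, 79, 23]
Insert 23: [15, 23, 23, 44, 47, 52, 79]

Sorted: [15, 23, 23, 44, 47, 52, 79]


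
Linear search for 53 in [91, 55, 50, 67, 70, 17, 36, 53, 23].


i=0: 91!=53
i=1: 55!=53
i=2: 50!=53
i=3: 67!=53
i=4: 70!=53
i=5: 17!=53
i=6: 36!=53
i=7: 53==53 found!

Found at 7, 8 comps


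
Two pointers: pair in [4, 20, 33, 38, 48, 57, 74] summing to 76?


lo=0(4)+hi=6(74)=78
lo=0(4)+hi=5(57)=61
lo=1(20)+hi=5(57)=77
lo=1(20)+hi=4(48)=68
lo=2(33)+hi=4(48)=81
lo=2(33)+hi=3(38)=71

No pair found


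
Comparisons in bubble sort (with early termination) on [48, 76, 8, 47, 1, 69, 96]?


Algorithm: bubble sort (with early termination)
Input: [48, 76, 8, 47, 1, 69, 96]
Sorted: [1, 8, 47, 48, 69, 76, 96]

20


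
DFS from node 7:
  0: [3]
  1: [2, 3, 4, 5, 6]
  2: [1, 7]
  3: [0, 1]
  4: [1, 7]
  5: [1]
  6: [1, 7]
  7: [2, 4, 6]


Visit 7, push [6, 4, 2]
Visit 2, push [1]
Visit 1, push [6, 5, 4, 3]
Visit 3, push [0]
Visit 0, push []
Visit 4, push []
Visit 5, push []
Visit 6, push []

DFS order: [7, 2, 1, 3, 0, 4, 5, 6]


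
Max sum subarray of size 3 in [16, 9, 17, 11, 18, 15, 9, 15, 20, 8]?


[0:3]: 42
[1:4]: 37
[2:5]: 46
[3:6]: 44
[4:7]: 42
[5:8]: 39
[6:9]: 44
[7:10]: 43

Max: 46 at [2:5]


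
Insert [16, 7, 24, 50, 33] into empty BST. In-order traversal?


Insert 16: root
Insert 7: L from 16
Insert 24: R from 16
Insert 50: R from 16 -> R from 24
Insert 33: R from 16 -> R from 24 -> L from 50

In-order: [7, 16, 24, 33, 50]


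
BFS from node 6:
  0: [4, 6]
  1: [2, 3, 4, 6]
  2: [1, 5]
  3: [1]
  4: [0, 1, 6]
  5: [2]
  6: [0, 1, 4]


Visit 6, enqueue [0, 1, 4]
Visit 0, enqueue []
Visit 1, enqueue [2, 3]
Visit 4, enqueue []
Visit 2, enqueue [5]
Visit 3, enqueue []
Visit 5, enqueue []

BFS order: [6, 0, 1, 4, 2, 3, 5]


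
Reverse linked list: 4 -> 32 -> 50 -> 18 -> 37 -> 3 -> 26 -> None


Step 1: curr=4, set curr.next=prev(None) | reversed so far: 4
Step 2: curr=32, set curr.next=prev(4) | reversed so far: 32 -> 4
Step 3: curr=50, set curr.next=prev(32) | reversed so far: 50 -> 32 -> 4
Step 4: curr=18, set curr.next=prev(50) | reversed so far: 18 -> 50 -> 32 -> 4
Step 5: curr=37, set curr.next=prev(18) | reversed so far: 37 -> 18 -> 50 -> 32 -> 4
Step 6: curr=3, set curr.next=prev(37) | reversed so far: 3 -> 37 -> 18 -> 50 -> 32 -> 4
Step 7: curr=26, set curr.next=prev(3) | reversed so far: 26 -> 3 -> 37 -> 18 -> 50 -> 32 -> 4

26 -> 3 -> 37 -> 18 -> 50 -> 32 -> 4 -> None


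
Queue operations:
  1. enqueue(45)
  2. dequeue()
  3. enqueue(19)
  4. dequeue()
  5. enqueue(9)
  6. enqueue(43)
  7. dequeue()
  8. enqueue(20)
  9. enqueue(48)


enqueue(45) -> [45]
dequeue()->45, []
enqueue(19) -> [19]
dequeue()->19, []
enqueue(9) -> [9]
enqueue(43) -> [9, 43]
dequeue()->9, [43]
enqueue(20) -> [43, 20]
enqueue(48) -> [43, 20, 48]

Final queue: [43, 20, 48]


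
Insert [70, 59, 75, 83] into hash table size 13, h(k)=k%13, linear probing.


Insert 70: h=5 -> slot 5
Insert 59: h=7 -> slot 7
Insert 75: h=10 -> slot 10
Insert 83: h=5, 1 probes -> slot 6

Table: [None, None, None, None, None, 70, 83, 59, None, None, 75, None, None]


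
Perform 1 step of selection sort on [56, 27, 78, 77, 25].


Initial: [56, 27, 78, 77, 25]
Step 1: min=25 at 4
  Swap: [25, 27, 78, 77, 56]

After 1 step: [25, 27, 78, 77, 56]


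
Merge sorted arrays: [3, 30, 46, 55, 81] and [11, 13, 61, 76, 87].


Take 3 from A
Take 11 from B
Take 13 from B
Take 30 from A
Take 46 from A
Take 55 from A
Take 61 from B
Take 76 from B
Take 81 from A

Merged: [3, 11, 13, 30, 46, 55, 61, 76, 81, 87]


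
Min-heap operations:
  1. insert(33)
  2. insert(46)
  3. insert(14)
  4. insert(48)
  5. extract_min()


insert(33) -> [33]
insert(46) -> [33, 46]
insert(14) -> [14, 46, 33]
insert(48) -> [14, 46, 33, 48]
extract_min()->14, [33, 46, 48]

Final heap: [33, 46, 48]


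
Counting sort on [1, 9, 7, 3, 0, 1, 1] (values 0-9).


Input: [1, 9, 7, 3, 0, 1, 1]
Counts: [1, 3, 0, 1, 0, 0, 0, 1, 0, 1]

Sorted: [0, 1, 1, 1, 3, 7, 9]


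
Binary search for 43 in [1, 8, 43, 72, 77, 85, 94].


Step 1: lo=0, hi=6, mid=3, val=72
Step 2: lo=0, hi=2, mid=1, val=8
Step 3: lo=2, hi=2, mid=2, val=43

Found at index 2


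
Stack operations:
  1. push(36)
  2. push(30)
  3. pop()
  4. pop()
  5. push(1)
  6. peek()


push(36) -> [36]
push(30) -> [36, 30]
pop()->30, [36]
pop()->36, []
push(1) -> [1]
peek()->1

Final stack: [1]


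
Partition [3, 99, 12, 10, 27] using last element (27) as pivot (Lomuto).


Pivot: 27
  3 <= 27: advance i (no swap)
  12 <= 27: swap -> [3, 12, 99, 10, 27]
  10 <= 27: swap -> [3, 12, 10, 99, 27]
Place pivot at 3: [3, 12, 10, 27, 99]

Partitioned: [3, 12, 10, 27, 99]


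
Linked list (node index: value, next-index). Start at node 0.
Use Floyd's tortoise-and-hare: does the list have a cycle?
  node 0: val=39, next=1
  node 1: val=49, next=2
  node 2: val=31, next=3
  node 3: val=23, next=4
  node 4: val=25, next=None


Floyd's tortoise (slow, +1) and hare (fast, +2):
  init: slow=0, fast=0
  step 1: slow=1, fast=2
  step 2: slow=2, fast=4
  step 3: fast -> None, no cycle

Cycle: no


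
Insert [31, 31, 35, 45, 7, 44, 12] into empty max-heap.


Insert 31: [31]
Insert 31: [31, 31]
Insert 35: [35, 31, 31]
Insert 45: [45, 35, 31, 31]
Insert 7: [45, 35, 31, 31, 7]
Insert 44: [45, 35, 44, 31, 7, 31]
Insert 12: [45, 35, 44, 31, 7, 31, 12]

Final heap: [45, 35, 44, 31, 7, 31, 12]


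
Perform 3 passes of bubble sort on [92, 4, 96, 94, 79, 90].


Initial: [92, 4, 96, 94, 79, 90]
Pass 1: [4, 92, 94, 79, 90, 96] (4 swaps)
Pass 2: [4, 92, 79, 90, 94, 96] (2 swaps)
Pass 3: [4, 79, 90, 92, 94, 96] (2 swaps)

After 3 passes: [4, 79, 90, 92, 94, 96]


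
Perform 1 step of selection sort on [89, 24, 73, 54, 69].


Initial: [89, 24, 73, 54, 69]
Step 1: min=24 at 1
  Swap: [24, 89, 73, 54, 69]

After 1 step: [24, 89, 73, 54, 69]


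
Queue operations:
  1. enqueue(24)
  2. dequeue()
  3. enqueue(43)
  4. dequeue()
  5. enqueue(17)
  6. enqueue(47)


enqueue(24) -> [24]
dequeue()->24, []
enqueue(43) -> [43]
dequeue()->43, []
enqueue(17) -> [17]
enqueue(47) -> [17, 47]

Final queue: [17, 47]


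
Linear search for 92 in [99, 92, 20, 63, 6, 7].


i=0: 99!=92
i=1: 92==92 found!

Found at 1, 2 comps


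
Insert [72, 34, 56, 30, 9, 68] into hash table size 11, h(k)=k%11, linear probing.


Insert 72: h=6 -> slot 6
Insert 34: h=1 -> slot 1
Insert 56: h=1, 1 probes -> slot 2
Insert 30: h=8 -> slot 8
Insert 9: h=9 -> slot 9
Insert 68: h=2, 1 probes -> slot 3

Table: [None, 34, 56, 68, None, None, 72, None, 30, 9, None]


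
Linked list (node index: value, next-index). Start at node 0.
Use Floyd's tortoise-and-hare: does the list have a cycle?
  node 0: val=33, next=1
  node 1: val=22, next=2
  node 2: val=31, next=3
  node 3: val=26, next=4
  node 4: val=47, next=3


Floyd's tortoise (slow, +1) and hare (fast, +2):
  init: slow=0, fast=0
  step 1: slow=1, fast=2
  step 2: slow=2, fast=4
  step 3: slow=3, fast=4
  step 4: slow=4, fast=4
  slow == fast at node 4: cycle detected

Cycle: yes


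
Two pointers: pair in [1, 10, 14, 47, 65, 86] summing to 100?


lo=0(1)+hi=5(86)=87
lo=1(10)+hi=5(86)=96
lo=2(14)+hi=5(86)=100

Yes: 14+86=100


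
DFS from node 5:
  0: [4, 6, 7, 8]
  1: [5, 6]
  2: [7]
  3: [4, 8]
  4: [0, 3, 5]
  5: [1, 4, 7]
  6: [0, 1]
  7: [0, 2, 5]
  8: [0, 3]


Visit 5, push [7, 4, 1]
Visit 1, push [6]
Visit 6, push [0]
Visit 0, push [8, 7, 4]
Visit 4, push [3]
Visit 3, push [8]
Visit 8, push []
Visit 7, push [2]
Visit 2, push []

DFS order: [5, 1, 6, 0, 4, 3, 8, 7, 2]


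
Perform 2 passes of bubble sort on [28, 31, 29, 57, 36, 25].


Initial: [28, 31, 29, 57, 36, 25]
Pass 1: [28, 29, 31, 36, 25, 57] (3 swaps)
Pass 2: [28, 29, 31, 25, 36, 57] (1 swaps)

After 2 passes: [28, 29, 31, 25, 36, 57]


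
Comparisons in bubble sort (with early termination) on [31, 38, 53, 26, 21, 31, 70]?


Algorithm: bubble sort (with early termination)
Input: [31, 38, 53, 26, 21, 31, 70]
Sorted: [21, 26, 31, 31, 38, 53, 70]

20


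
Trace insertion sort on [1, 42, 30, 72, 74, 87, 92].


Initial: [1, 42, 30, 72, 74, 87, 92]
Insert 42: [1, 42, 30, 72, 74, 87, 92]
Insert 30: [1, 30, 42, 72, 74, 87, 92]
Insert 72: [1, 30, 42, 72, 74, 87, 92]
Insert 74: [1, 30, 42, 72, 74, 87, 92]
Insert 87: [1, 30, 42, 72, 74, 87, 92]
Insert 92: [1, 30, 42, 72, 74, 87, 92]

Sorted: [1, 30, 42, 72, 74, 87, 92]


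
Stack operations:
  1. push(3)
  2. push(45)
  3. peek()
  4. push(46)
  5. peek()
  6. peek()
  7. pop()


push(3) -> [3]
push(45) -> [3, 45]
peek()->45
push(46) -> [3, 45, 46]
peek()->46
peek()->46
pop()->46, [3, 45]

Final stack: [3, 45]


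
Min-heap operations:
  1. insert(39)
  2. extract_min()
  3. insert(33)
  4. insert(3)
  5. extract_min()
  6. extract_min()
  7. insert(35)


insert(39) -> [39]
extract_min()->39, []
insert(33) -> [33]
insert(3) -> [3, 33]
extract_min()->3, [33]
extract_min()->33, []
insert(35) -> [35]

Final heap: [35]


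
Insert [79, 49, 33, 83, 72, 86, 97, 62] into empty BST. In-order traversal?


Insert 79: root
Insert 49: L from 79
Insert 33: L from 79 -> L from 49
Insert 83: R from 79
Insert 72: L from 79 -> R from 49
Insert 86: R from 79 -> R from 83
Insert 97: R from 79 -> R from 83 -> R from 86
Insert 62: L from 79 -> R from 49 -> L from 72

In-order: [33, 49, 62, 72, 79, 83, 86, 97]


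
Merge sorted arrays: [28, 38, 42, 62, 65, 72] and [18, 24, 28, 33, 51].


Take 18 from B
Take 24 from B
Take 28 from A
Take 28 from B
Take 33 from B
Take 38 from A
Take 42 from A
Take 51 from B

Merged: [18, 24, 28, 28, 33, 38, 42, 51, 62, 65, 72]


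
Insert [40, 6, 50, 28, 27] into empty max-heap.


Insert 40: [40]
Insert 6: [40, 6]
Insert 50: [50, 6, 40]
Insert 28: [50, 28, 40, 6]
Insert 27: [50, 28, 40, 6, 27]

Final heap: [50, 28, 40, 6, 27]


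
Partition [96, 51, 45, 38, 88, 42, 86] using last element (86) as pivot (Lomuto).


Pivot: 86
  51 <= 86: swap -> [51, 96, 45, 38, 88, 42, 86]
  45 <= 86: swap -> [51, 45, 96, 38, 88, 42, 86]
  38 <= 86: swap -> [51, 45, 38, 96, 88, 42, 86]
  42 <= 86: swap -> [51, 45, 38, 42, 88, 96, 86]
Place pivot at 4: [51, 45, 38, 42, 86, 96, 88]

Partitioned: [51, 45, 38, 42, 86, 96, 88]


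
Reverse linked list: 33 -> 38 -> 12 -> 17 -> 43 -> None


Step 1: curr=33, set curr.next=prev(None) | reversed so far: 33
Step 2: curr=38, set curr.next=prev(33) | reversed so far: 38 -> 33
Step 3: curr=12, set curr.next=prev(38) | reversed so far: 12 -> 38 -> 33
Step 4: curr=17, set curr.next=prev(12) | reversed so far: 17 -> 12 -> 38 -> 33
Step 5: curr=43, set curr.next=prev(17) | reversed so far: 43 -> 17 -> 12 -> 38 -> 33

43 -> 17 -> 12 -> 38 -> 33 -> None


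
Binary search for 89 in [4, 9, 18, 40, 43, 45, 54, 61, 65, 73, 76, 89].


Step 1: lo=0, hi=11, mid=5, val=45
Step 2: lo=6, hi=11, mid=8, val=65
Step 3: lo=9, hi=11, mid=10, val=76
Step 4: lo=11, hi=11, mid=11, val=89

Found at index 11


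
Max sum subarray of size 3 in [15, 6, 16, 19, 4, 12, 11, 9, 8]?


[0:3]: 37
[1:4]: 41
[2:5]: 39
[3:6]: 35
[4:7]: 27
[5:8]: 32
[6:9]: 28

Max: 41 at [1:4]


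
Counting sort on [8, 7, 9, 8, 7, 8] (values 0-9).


Input: [8, 7, 9, 8, 7, 8]
Counts: [0, 0, 0, 0, 0, 0, 0, 2, 3, 1]

Sorted: [7, 7, 8, 8, 8, 9]


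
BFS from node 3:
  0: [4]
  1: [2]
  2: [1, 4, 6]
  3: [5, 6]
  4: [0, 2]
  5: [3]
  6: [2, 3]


Visit 3, enqueue [5, 6]
Visit 5, enqueue []
Visit 6, enqueue [2]
Visit 2, enqueue [1, 4]
Visit 1, enqueue []
Visit 4, enqueue [0]
Visit 0, enqueue []

BFS order: [3, 5, 6, 2, 1, 4, 0]


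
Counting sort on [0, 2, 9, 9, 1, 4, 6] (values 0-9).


Input: [0, 2, 9, 9, 1, 4, 6]
Counts: [1, 1, 1, 0, 1, 0, 1, 0, 0, 2]

Sorted: [0, 1, 2, 4, 6, 9, 9]


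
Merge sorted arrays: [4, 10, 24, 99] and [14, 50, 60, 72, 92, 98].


Take 4 from A
Take 10 from A
Take 14 from B
Take 24 from A
Take 50 from B
Take 60 from B
Take 72 from B
Take 92 from B
Take 98 from B

Merged: [4, 10, 14, 24, 50, 60, 72, 92, 98, 99]


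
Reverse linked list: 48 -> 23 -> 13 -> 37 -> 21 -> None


Step 1: curr=48, set curr.next=prev(None) | reversed so far: 48
Step 2: curr=23, set curr.next=prev(48) | reversed so far: 23 -> 48
Step 3: curr=13, set curr.next=prev(23) | reversed so far: 13 -> 23 -> 48
Step 4: curr=37, set curr.next=prev(13) | reversed so far: 37 -> 13 -> 23 -> 48
Step 5: curr=21, set curr.next=prev(37) | reversed so far: 21 -> 37 -> 13 -> 23 -> 48

21 -> 37 -> 13 -> 23 -> 48 -> None


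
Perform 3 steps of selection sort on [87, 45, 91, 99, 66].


Initial: [87, 45, 91, 99, 66]
Step 1: min=45 at 1
  Swap: [45, 87, 91, 99, 66]
Step 2: min=66 at 4
  Swap: [45, 66, 91, 99, 87]
Step 3: min=87 at 4
  Swap: [45, 66, 87, 99, 91]

After 3 steps: [45, 66, 87, 99, 91]


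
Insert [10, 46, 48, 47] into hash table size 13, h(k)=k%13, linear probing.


Insert 10: h=10 -> slot 10
Insert 46: h=7 -> slot 7
Insert 48: h=9 -> slot 9
Insert 47: h=8 -> slot 8

Table: [None, None, None, None, None, None, None, 46, 47, 48, 10, None, None]


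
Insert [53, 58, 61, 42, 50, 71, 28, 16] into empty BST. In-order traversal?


Insert 53: root
Insert 58: R from 53
Insert 61: R from 53 -> R from 58
Insert 42: L from 53
Insert 50: L from 53 -> R from 42
Insert 71: R from 53 -> R from 58 -> R from 61
Insert 28: L from 53 -> L from 42
Insert 16: L from 53 -> L from 42 -> L from 28

In-order: [16, 28, 42, 50, 53, 58, 61, 71]


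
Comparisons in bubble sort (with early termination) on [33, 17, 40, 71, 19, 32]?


Algorithm: bubble sort (with early termination)
Input: [33, 17, 40, 71, 19, 32]
Sorted: [17, 19, 32, 33, 40, 71]

14


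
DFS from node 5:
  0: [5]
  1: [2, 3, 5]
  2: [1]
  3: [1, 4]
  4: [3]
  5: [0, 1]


Visit 5, push [1, 0]
Visit 0, push []
Visit 1, push [3, 2]
Visit 2, push []
Visit 3, push [4]
Visit 4, push []

DFS order: [5, 0, 1, 2, 3, 4]


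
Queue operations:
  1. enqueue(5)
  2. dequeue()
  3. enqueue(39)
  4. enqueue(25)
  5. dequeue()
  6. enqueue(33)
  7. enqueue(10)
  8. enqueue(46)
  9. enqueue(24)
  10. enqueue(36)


enqueue(5) -> [5]
dequeue()->5, []
enqueue(39) -> [39]
enqueue(25) -> [39, 25]
dequeue()->39, [25]
enqueue(33) -> [25, 33]
enqueue(10) -> [25, 33, 10]
enqueue(46) -> [25, 33, 10, 46]
enqueue(24) -> [25, 33, 10, 46, 24]
enqueue(36) -> [25, 33, 10, 46, 24, 36]

Final queue: [25, 33, 10, 46, 24, 36]


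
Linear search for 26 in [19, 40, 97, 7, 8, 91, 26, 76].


i=0: 19!=26
i=1: 40!=26
i=2: 97!=26
i=3: 7!=26
i=4: 8!=26
i=5: 91!=26
i=6: 26==26 found!

Found at 6, 7 comps


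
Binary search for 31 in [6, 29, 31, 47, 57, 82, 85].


Step 1: lo=0, hi=6, mid=3, val=47
Step 2: lo=0, hi=2, mid=1, val=29
Step 3: lo=2, hi=2, mid=2, val=31

Found at index 2


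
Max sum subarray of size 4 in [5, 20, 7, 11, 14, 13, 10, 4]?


[0:4]: 43
[1:5]: 52
[2:6]: 45
[3:7]: 48
[4:8]: 41

Max: 52 at [1:5]


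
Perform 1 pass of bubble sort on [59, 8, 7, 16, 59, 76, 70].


Initial: [59, 8, 7, 16, 59, 76, 70]
Pass 1: [8, 7, 16, 59, 59, 70, 76] (4 swaps)

After 1 pass: [8, 7, 16, 59, 59, 70, 76]


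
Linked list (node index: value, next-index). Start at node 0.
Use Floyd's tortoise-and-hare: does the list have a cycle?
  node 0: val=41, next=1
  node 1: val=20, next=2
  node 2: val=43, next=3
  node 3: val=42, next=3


Floyd's tortoise (slow, +1) and hare (fast, +2):
  init: slow=0, fast=0
  step 1: slow=1, fast=2
  step 2: slow=2, fast=3
  step 3: slow=3, fast=3
  slow == fast at node 3: cycle detected

Cycle: yes


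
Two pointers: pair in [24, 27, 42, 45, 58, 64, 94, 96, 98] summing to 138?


lo=0(24)+hi=8(98)=122
lo=1(27)+hi=8(98)=125
lo=2(42)+hi=8(98)=140
lo=2(42)+hi=7(96)=138

Yes: 42+96=138


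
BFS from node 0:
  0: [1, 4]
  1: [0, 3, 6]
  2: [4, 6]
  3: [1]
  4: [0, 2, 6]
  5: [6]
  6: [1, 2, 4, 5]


Visit 0, enqueue [1, 4]
Visit 1, enqueue [3, 6]
Visit 4, enqueue [2]
Visit 3, enqueue []
Visit 6, enqueue [5]
Visit 2, enqueue []
Visit 5, enqueue []

BFS order: [0, 1, 4, 3, 6, 2, 5]


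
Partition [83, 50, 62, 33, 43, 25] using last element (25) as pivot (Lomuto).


Pivot: 25
Place pivot at 0: [25, 50, 62, 33, 43, 83]

Partitioned: [25, 50, 62, 33, 43, 83]


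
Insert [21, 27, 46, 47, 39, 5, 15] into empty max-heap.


Insert 21: [21]
Insert 27: [27, 21]
Insert 46: [46, 21, 27]
Insert 47: [47, 46, 27, 21]
Insert 39: [47, 46, 27, 21, 39]
Insert 5: [47, 46, 27, 21, 39, 5]
Insert 15: [47, 46, 27, 21, 39, 5, 15]

Final heap: [47, 46, 27, 21, 39, 5, 15]


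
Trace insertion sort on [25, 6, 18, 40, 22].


Initial: [25, 6, 18, 40, 22]
Insert 6: [6, 25, 18, 40, 22]
Insert 18: [6, 18, 25, 40, 22]
Insert 40: [6, 18, 25, 40, 22]
Insert 22: [6, 18, 22, 25, 40]

Sorted: [6, 18, 22, 25, 40]


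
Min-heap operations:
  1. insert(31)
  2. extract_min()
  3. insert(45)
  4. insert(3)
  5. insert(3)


insert(31) -> [31]
extract_min()->31, []
insert(45) -> [45]
insert(3) -> [3, 45]
insert(3) -> [3, 45, 3]

Final heap: [3, 45, 3]


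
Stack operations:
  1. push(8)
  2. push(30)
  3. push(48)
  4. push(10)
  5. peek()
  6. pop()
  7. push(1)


push(8) -> [8]
push(30) -> [8, 30]
push(48) -> [8, 30, 48]
push(10) -> [8, 30, 48, 10]
peek()->10
pop()->10, [8, 30, 48]
push(1) -> [8, 30, 48, 1]

Final stack: [8, 30, 48, 1]


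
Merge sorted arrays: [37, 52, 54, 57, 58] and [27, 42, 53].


Take 27 from B
Take 37 from A
Take 42 from B
Take 52 from A
Take 53 from B

Merged: [27, 37, 42, 52, 53, 54, 57, 58]


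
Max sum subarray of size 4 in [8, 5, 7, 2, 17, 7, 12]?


[0:4]: 22
[1:5]: 31
[2:6]: 33
[3:7]: 38

Max: 38 at [3:7]


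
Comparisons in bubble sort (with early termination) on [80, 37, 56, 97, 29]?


Algorithm: bubble sort (with early termination)
Input: [80, 37, 56, 97, 29]
Sorted: [29, 37, 56, 80, 97]

10


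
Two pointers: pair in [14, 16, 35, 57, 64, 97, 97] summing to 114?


lo=0(14)+hi=6(97)=111
lo=1(16)+hi=6(97)=113
lo=2(35)+hi=6(97)=132
lo=2(35)+hi=5(97)=132
lo=2(35)+hi=4(64)=99
lo=3(57)+hi=4(64)=121

No pair found


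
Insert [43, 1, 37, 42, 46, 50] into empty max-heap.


Insert 43: [43]
Insert 1: [43, 1]
Insert 37: [43, 1, 37]
Insert 42: [43, 42, 37, 1]
Insert 46: [46, 43, 37, 1, 42]
Insert 50: [50, 43, 46, 1, 42, 37]

Final heap: [50, 43, 46, 1, 42, 37]


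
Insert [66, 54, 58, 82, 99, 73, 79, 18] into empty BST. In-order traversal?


Insert 66: root
Insert 54: L from 66
Insert 58: L from 66 -> R from 54
Insert 82: R from 66
Insert 99: R from 66 -> R from 82
Insert 73: R from 66 -> L from 82
Insert 79: R from 66 -> L from 82 -> R from 73
Insert 18: L from 66 -> L from 54

In-order: [18, 54, 58, 66, 73, 79, 82, 99]


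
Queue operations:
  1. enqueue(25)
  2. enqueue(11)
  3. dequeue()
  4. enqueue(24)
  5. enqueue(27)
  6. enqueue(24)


enqueue(25) -> [25]
enqueue(11) -> [25, 11]
dequeue()->25, [11]
enqueue(24) -> [11, 24]
enqueue(27) -> [11, 24, 27]
enqueue(24) -> [11, 24, 27, 24]

Final queue: [11, 24, 27, 24]


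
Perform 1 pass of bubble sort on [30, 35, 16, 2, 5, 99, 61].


Initial: [30, 35, 16, 2, 5, 99, 61]
Pass 1: [30, 16, 2, 5, 35, 61, 99] (4 swaps)

After 1 pass: [30, 16, 2, 5, 35, 61, 99]


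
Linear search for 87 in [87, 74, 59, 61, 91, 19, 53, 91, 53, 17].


i=0: 87==87 found!

Found at 0, 1 comps


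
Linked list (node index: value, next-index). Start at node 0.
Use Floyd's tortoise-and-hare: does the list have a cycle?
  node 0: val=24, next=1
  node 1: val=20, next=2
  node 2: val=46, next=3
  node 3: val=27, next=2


Floyd's tortoise (slow, +1) and hare (fast, +2):
  init: slow=0, fast=0
  step 1: slow=1, fast=2
  step 2: slow=2, fast=2
  slow == fast at node 2: cycle detected

Cycle: yes


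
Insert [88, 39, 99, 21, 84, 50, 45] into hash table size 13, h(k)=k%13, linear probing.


Insert 88: h=10 -> slot 10
Insert 39: h=0 -> slot 0
Insert 99: h=8 -> slot 8
Insert 21: h=8, 1 probes -> slot 9
Insert 84: h=6 -> slot 6
Insert 50: h=11 -> slot 11
Insert 45: h=6, 1 probes -> slot 7

Table: [39, None, None, None, None, None, 84, 45, 99, 21, 88, 50, None]


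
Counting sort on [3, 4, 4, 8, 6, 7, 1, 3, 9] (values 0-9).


Input: [3, 4, 4, 8, 6, 7, 1, 3, 9]
Counts: [0, 1, 0, 2, 2, 0, 1, 1, 1, 1]

Sorted: [1, 3, 3, 4, 4, 6, 7, 8, 9]


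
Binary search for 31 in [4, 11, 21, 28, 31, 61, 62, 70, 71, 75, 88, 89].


Step 1: lo=0, hi=11, mid=5, val=61
Step 2: lo=0, hi=4, mid=2, val=21
Step 3: lo=3, hi=4, mid=3, val=28
Step 4: lo=4, hi=4, mid=4, val=31

Found at index 4


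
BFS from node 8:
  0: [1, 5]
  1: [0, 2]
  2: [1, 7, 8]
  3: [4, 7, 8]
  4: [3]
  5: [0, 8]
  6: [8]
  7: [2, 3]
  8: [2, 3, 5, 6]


Visit 8, enqueue [2, 3, 5, 6]
Visit 2, enqueue [1, 7]
Visit 3, enqueue [4]
Visit 5, enqueue [0]
Visit 6, enqueue []
Visit 1, enqueue []
Visit 7, enqueue []
Visit 4, enqueue []
Visit 0, enqueue []

BFS order: [8, 2, 3, 5, 6, 1, 7, 4, 0]


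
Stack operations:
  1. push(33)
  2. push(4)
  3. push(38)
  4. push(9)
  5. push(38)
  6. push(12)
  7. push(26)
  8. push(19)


push(33) -> [33]
push(4) -> [33, 4]
push(38) -> [33, 4, 38]
push(9) -> [33, 4, 38, 9]
push(38) -> [33, 4, 38, 9, 38]
push(12) -> [33, 4, 38, 9, 38, 12]
push(26) -> [33, 4, 38, 9, 38, 12, 26]
push(19) -> [33, 4, 38, 9, 38, 12, 26, 19]

Final stack: [33, 4, 38, 9, 38, 12, 26, 19]


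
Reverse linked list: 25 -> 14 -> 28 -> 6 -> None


Step 1: curr=25, set curr.next=prev(None) | reversed so far: 25
Step 2: curr=14, set curr.next=prev(25) | reversed so far: 14 -> 25
Step 3: curr=28, set curr.next=prev(14) | reversed so far: 28 -> 14 -> 25
Step 4: curr=6, set curr.next=prev(28) | reversed so far: 6 -> 28 -> 14 -> 25

6 -> 28 -> 14 -> 25 -> None


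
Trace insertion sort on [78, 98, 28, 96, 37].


Initial: [78, 98, 28, 96, 37]
Insert 98: [78, 98, 28, 96, 37]
Insert 28: [28, 78, 98, 96, 37]
Insert 96: [28, 78, 96, 98, 37]
Insert 37: [28, 37, 78, 96, 98]

Sorted: [28, 37, 78, 96, 98]


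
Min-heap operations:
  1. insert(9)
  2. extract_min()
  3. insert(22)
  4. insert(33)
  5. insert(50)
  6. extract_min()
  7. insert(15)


insert(9) -> [9]
extract_min()->9, []
insert(22) -> [22]
insert(33) -> [22, 33]
insert(50) -> [22, 33, 50]
extract_min()->22, [33, 50]
insert(15) -> [15, 50, 33]

Final heap: [15, 50, 33]


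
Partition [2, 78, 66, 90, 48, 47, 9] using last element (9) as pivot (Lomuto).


Pivot: 9
  2 <= 9: advance i (no swap)
Place pivot at 1: [2, 9, 66, 90, 48, 47, 78]

Partitioned: [2, 9, 66, 90, 48, 47, 78]


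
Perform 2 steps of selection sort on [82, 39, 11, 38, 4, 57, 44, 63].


Initial: [82, 39, 11, 38, 4, 57, 44, 63]
Step 1: min=4 at 4
  Swap: [4, 39, 11, 38, 82, 57, 44, 63]
Step 2: min=11 at 2
  Swap: [4, 11, 39, 38, 82, 57, 44, 63]

After 2 steps: [4, 11, 39, 38, 82, 57, 44, 63]


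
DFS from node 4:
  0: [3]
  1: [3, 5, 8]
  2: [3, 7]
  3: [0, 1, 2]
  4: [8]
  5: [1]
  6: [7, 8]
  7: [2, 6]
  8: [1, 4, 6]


Visit 4, push [8]
Visit 8, push [6, 1]
Visit 1, push [5, 3]
Visit 3, push [2, 0]
Visit 0, push []
Visit 2, push [7]
Visit 7, push [6]
Visit 6, push []
Visit 5, push []

DFS order: [4, 8, 1, 3, 0, 2, 7, 6, 5]


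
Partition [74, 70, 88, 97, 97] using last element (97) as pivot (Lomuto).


Pivot: 97
  74 <= 97: advance i (no swap)
  70 <= 97: advance i (no swap)
  88 <= 97: advance i (no swap)
  97 <= 97: advance i (no swap)
Place pivot at 4: [74, 70, 88, 97, 97]

Partitioned: [74, 70, 88, 97, 97]


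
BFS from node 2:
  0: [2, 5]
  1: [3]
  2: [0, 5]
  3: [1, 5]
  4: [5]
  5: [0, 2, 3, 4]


Visit 2, enqueue [0, 5]
Visit 0, enqueue []
Visit 5, enqueue [3, 4]
Visit 3, enqueue [1]
Visit 4, enqueue []
Visit 1, enqueue []

BFS order: [2, 0, 5, 3, 4, 1]


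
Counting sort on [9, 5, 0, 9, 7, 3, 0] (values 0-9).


Input: [9, 5, 0, 9, 7, 3, 0]
Counts: [2, 0, 0, 1, 0, 1, 0, 1, 0, 2]

Sorted: [0, 0, 3, 5, 7, 9, 9]


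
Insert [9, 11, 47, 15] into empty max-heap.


Insert 9: [9]
Insert 11: [11, 9]
Insert 47: [47, 9, 11]
Insert 15: [47, 15, 11, 9]

Final heap: [47, 15, 11, 9]


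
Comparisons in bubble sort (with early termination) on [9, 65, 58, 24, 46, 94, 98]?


Algorithm: bubble sort (with early termination)
Input: [9, 65, 58, 24, 46, 94, 98]
Sorted: [9, 24, 46, 58, 65, 94, 98]

15


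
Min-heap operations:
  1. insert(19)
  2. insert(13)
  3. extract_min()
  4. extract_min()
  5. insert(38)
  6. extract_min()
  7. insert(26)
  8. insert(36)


insert(19) -> [19]
insert(13) -> [13, 19]
extract_min()->13, [19]
extract_min()->19, []
insert(38) -> [38]
extract_min()->38, []
insert(26) -> [26]
insert(36) -> [26, 36]

Final heap: [26, 36]


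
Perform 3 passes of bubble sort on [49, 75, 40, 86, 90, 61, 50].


Initial: [49, 75, 40, 86, 90, 61, 50]
Pass 1: [49, 40, 75, 86, 61, 50, 90] (3 swaps)
Pass 2: [40, 49, 75, 61, 50, 86, 90] (3 swaps)
Pass 3: [40, 49, 61, 50, 75, 86, 90] (2 swaps)

After 3 passes: [40, 49, 61, 50, 75, 86, 90]


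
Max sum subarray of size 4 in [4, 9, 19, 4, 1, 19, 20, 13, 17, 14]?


[0:4]: 36
[1:5]: 33
[2:6]: 43
[3:7]: 44
[4:8]: 53
[5:9]: 69
[6:10]: 64

Max: 69 at [5:9]


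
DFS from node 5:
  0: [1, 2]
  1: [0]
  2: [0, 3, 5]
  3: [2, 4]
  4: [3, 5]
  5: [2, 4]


Visit 5, push [4, 2]
Visit 2, push [3, 0]
Visit 0, push [1]
Visit 1, push []
Visit 3, push [4]
Visit 4, push []

DFS order: [5, 2, 0, 1, 3, 4]


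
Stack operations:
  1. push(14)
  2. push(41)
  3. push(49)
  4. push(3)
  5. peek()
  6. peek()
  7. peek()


push(14) -> [14]
push(41) -> [14, 41]
push(49) -> [14, 41, 49]
push(3) -> [14, 41, 49, 3]
peek()->3
peek()->3
peek()->3

Final stack: [14, 41, 49, 3]


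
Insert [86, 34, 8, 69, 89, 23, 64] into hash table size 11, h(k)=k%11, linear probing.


Insert 86: h=9 -> slot 9
Insert 34: h=1 -> slot 1
Insert 8: h=8 -> slot 8
Insert 69: h=3 -> slot 3
Insert 89: h=1, 1 probes -> slot 2
Insert 23: h=1, 3 probes -> slot 4
Insert 64: h=9, 1 probes -> slot 10

Table: [None, 34, 89, 69, 23, None, None, None, 8, 86, 64]


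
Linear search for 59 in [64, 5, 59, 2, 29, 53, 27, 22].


i=0: 64!=59
i=1: 5!=59
i=2: 59==59 found!

Found at 2, 3 comps


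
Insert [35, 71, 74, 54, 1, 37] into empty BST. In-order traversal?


Insert 35: root
Insert 71: R from 35
Insert 74: R from 35 -> R from 71
Insert 54: R from 35 -> L from 71
Insert 1: L from 35
Insert 37: R from 35 -> L from 71 -> L from 54

In-order: [1, 35, 37, 54, 71, 74]


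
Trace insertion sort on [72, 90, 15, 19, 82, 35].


Initial: [72, 90, 15, 19, 82, 35]
Insert 90: [72, 90, 15, 19, 82, 35]
Insert 15: [15, 72, 90, 19, 82, 35]
Insert 19: [15, 19, 72, 90, 82, 35]
Insert 82: [15, 19, 72, 82, 90, 35]
Insert 35: [15, 19, 35, 72, 82, 90]

Sorted: [15, 19, 35, 72, 82, 90]


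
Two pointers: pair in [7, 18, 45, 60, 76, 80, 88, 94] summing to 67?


lo=0(7)+hi=7(94)=101
lo=0(7)+hi=6(88)=95
lo=0(7)+hi=5(80)=87
lo=0(7)+hi=4(76)=83
lo=0(7)+hi=3(60)=67

Yes: 7+60=67


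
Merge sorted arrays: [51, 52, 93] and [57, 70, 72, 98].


Take 51 from A
Take 52 from A
Take 57 from B
Take 70 from B
Take 72 from B
Take 93 from A

Merged: [51, 52, 57, 70, 72, 93, 98]


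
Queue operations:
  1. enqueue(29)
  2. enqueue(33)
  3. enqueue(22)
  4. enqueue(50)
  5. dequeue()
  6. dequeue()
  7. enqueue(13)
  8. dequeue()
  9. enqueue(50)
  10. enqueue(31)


enqueue(29) -> [29]
enqueue(33) -> [29, 33]
enqueue(22) -> [29, 33, 22]
enqueue(50) -> [29, 33, 22, 50]
dequeue()->29, [33, 22, 50]
dequeue()->33, [22, 50]
enqueue(13) -> [22, 50, 13]
dequeue()->22, [50, 13]
enqueue(50) -> [50, 13, 50]
enqueue(31) -> [50, 13, 50, 31]

Final queue: [50, 13, 50, 31]


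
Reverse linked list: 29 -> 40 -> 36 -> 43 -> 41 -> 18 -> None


Step 1: curr=29, set curr.next=prev(None) | reversed so far: 29
Step 2: curr=40, set curr.next=prev(29) | reversed so far: 40 -> 29
Step 3: curr=36, set curr.next=prev(40) | reversed so far: 36 -> 40 -> 29
Step 4: curr=43, set curr.next=prev(36) | reversed so far: 43 -> 36 -> 40 -> 29
Step 5: curr=41, set curr.next=prev(43) | reversed so far: 41 -> 43 -> 36 -> 40 -> 29
Step 6: curr=18, set curr.next=prev(41) | reversed so far: 18 -> 41 -> 43 -> 36 -> 40 -> 29

18 -> 41 -> 43 -> 36 -> 40 -> 29 -> None


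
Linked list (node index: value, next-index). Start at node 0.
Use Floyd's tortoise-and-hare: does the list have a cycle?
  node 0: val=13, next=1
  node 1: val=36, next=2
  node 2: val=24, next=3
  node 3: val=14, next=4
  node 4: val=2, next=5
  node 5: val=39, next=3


Floyd's tortoise (slow, +1) and hare (fast, +2):
  init: slow=0, fast=0
  step 1: slow=1, fast=2
  step 2: slow=2, fast=4
  step 3: slow=3, fast=3
  slow == fast at node 3: cycle detected

Cycle: yes


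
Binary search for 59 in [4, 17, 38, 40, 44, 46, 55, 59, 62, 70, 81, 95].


Step 1: lo=0, hi=11, mid=5, val=46
Step 2: lo=6, hi=11, mid=8, val=62
Step 3: lo=6, hi=7, mid=6, val=55
Step 4: lo=7, hi=7, mid=7, val=59

Found at index 7


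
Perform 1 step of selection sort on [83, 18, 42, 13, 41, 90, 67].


Initial: [83, 18, 42, 13, 41, 90, 67]
Step 1: min=13 at 3
  Swap: [13, 18, 42, 83, 41, 90, 67]

After 1 step: [13, 18, 42, 83, 41, 90, 67]


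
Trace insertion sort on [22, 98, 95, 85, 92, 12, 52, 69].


Initial: [22, 98, 95, 85, 92, 12, 52, 69]
Insert 98: [22, 98, 95, 85, 92, 12, 52, 69]
Insert 95: [22, 95, 98, 85, 92, 12, 52, 69]
Insert 85: [22, 85, 95, 98, 92, 12, 52, 69]
Insert 92: [22, 85, 92, 95, 98, 12, 52, 69]
Insert 12: [12, 22, 85, 92, 95, 98, 52, 69]
Insert 52: [12, 22, 52, 85, 92, 95, 98, 69]
Insert 69: [12, 22, 52, 69, 85, 92, 95, 98]

Sorted: [12, 22, 52, 69, 85, 92, 95, 98]


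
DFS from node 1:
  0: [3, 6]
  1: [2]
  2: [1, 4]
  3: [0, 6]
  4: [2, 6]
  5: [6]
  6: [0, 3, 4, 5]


Visit 1, push [2]
Visit 2, push [4]
Visit 4, push [6]
Visit 6, push [5, 3, 0]
Visit 0, push [3]
Visit 3, push []
Visit 5, push []

DFS order: [1, 2, 4, 6, 0, 3, 5]


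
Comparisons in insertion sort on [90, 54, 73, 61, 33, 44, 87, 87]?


Algorithm: insertion sort
Input: [90, 54, 73, 61, 33, 44, 87, 87]
Sorted: [33, 44, 54, 61, 73, 87, 87, 90]

19


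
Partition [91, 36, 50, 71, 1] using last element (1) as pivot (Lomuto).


Pivot: 1
Place pivot at 0: [1, 36, 50, 71, 91]

Partitioned: [1, 36, 50, 71, 91]


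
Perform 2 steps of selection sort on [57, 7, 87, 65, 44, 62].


Initial: [57, 7, 87, 65, 44, 62]
Step 1: min=7 at 1
  Swap: [7, 57, 87, 65, 44, 62]
Step 2: min=44 at 4
  Swap: [7, 44, 87, 65, 57, 62]

After 2 steps: [7, 44, 87, 65, 57, 62]


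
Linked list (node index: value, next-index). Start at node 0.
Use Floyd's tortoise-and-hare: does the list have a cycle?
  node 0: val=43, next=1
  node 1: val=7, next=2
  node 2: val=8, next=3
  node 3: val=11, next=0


Floyd's tortoise (slow, +1) and hare (fast, +2):
  init: slow=0, fast=0
  step 1: slow=1, fast=2
  step 2: slow=2, fast=0
  step 3: slow=3, fast=2
  step 4: slow=0, fast=0
  slow == fast at node 0: cycle detected

Cycle: yes


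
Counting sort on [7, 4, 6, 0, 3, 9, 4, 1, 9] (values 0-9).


Input: [7, 4, 6, 0, 3, 9, 4, 1, 9]
Counts: [1, 1, 0, 1, 2, 0, 1, 1, 0, 2]

Sorted: [0, 1, 3, 4, 4, 6, 7, 9, 9]


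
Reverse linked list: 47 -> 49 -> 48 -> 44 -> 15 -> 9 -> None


Step 1: curr=47, set curr.next=prev(None) | reversed so far: 47
Step 2: curr=49, set curr.next=prev(47) | reversed so far: 49 -> 47
Step 3: curr=48, set curr.next=prev(49) | reversed so far: 48 -> 49 -> 47
Step 4: curr=44, set curr.next=prev(48) | reversed so far: 44 -> 48 -> 49 -> 47
Step 5: curr=15, set curr.next=prev(44) | reversed so far: 15 -> 44 -> 48 -> 49 -> 47
Step 6: curr=9, set curr.next=prev(15) | reversed so far: 9 -> 15 -> 44 -> 48 -> 49 -> 47

9 -> 15 -> 44 -> 48 -> 49 -> 47 -> None


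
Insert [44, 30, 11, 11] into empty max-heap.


Insert 44: [44]
Insert 30: [44, 30]
Insert 11: [44, 30, 11]
Insert 11: [44, 30, 11, 11]

Final heap: [44, 30, 11, 11]


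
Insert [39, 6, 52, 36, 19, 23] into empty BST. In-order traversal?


Insert 39: root
Insert 6: L from 39
Insert 52: R from 39
Insert 36: L from 39 -> R from 6
Insert 19: L from 39 -> R from 6 -> L from 36
Insert 23: L from 39 -> R from 6 -> L from 36 -> R from 19

In-order: [6, 19, 23, 36, 39, 52]


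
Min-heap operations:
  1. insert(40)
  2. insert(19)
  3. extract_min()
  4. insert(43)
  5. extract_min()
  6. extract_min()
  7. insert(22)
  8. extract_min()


insert(40) -> [40]
insert(19) -> [19, 40]
extract_min()->19, [40]
insert(43) -> [40, 43]
extract_min()->40, [43]
extract_min()->43, []
insert(22) -> [22]
extract_min()->22, []

Final heap: []


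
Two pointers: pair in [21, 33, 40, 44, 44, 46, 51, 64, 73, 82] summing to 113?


lo=0(21)+hi=9(82)=103
lo=1(33)+hi=9(82)=115
lo=1(33)+hi=8(73)=106
lo=2(40)+hi=8(73)=113

Yes: 40+73=113


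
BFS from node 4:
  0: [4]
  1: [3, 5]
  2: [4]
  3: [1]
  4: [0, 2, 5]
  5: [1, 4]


Visit 4, enqueue [0, 2, 5]
Visit 0, enqueue []
Visit 2, enqueue []
Visit 5, enqueue [1]
Visit 1, enqueue [3]
Visit 3, enqueue []

BFS order: [4, 0, 2, 5, 1, 3]
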